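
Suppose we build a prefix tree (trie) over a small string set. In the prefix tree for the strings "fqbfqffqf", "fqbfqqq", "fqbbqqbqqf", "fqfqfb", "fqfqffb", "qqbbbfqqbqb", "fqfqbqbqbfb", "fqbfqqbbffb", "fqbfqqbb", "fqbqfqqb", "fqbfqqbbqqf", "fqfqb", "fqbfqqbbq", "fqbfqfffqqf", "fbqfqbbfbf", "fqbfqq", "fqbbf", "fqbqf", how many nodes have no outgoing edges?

13

A leaf is a node with no children — equivalently, the end of a word that is not a proper prefix of any other stored word.
Those words: "fbqfqbbfbf", "fqbbf", "fqbbqqbqqf", "fqbfqfffqqf", "fqbfqffqf", "fqbfqqbbffb", "fqbfqqbbqqf", "fqbfqqq", "fqbqfqqb", "fqfqbqbqbfb", "fqfqfb", "fqfqffb", "qqbbbfqqbqb"
Leaf count: 13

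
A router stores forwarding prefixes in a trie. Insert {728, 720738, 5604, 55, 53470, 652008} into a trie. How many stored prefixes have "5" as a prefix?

Filter for entries beginning with "5":
Words under "5": 53470, 55, 5604
Count: 3

3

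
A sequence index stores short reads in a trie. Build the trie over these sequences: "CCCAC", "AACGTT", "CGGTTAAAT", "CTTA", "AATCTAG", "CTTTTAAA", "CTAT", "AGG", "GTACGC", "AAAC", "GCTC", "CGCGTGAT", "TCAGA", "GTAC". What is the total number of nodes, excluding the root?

58

Insert word by word; a character creates a node only if that edge doesn't already exist:
  "CCCAC" → 5 new (C, C, C, A, C)
  "AACGTT" → 6 new (A, A, C, G, T, T)
  "CGGTTAAAT" → prefix "C" already present; 8 new (G, G, T, T, A, A, A, T)
  "CTTA" → prefix "C" already present; 3 new (T, T, A)
  "AATCTAG" → prefix "AA" already present; 5 new (T, C, T, A, G)
  "CTTTTAAA" → prefix "CTT" already present; 5 new (T, T, A, A, A)
  "CTAT" → prefix "CT" already present; 2 new (A, T)
  "AGG" → prefix "A" already present; 2 new (G, G)
  "GTACGC" → 6 new (G, T, A, C, G, C)
  "AAAC" → prefix "AA" already present; 2 new (A, C)
  "GCTC" → prefix "G" already present; 3 new (C, T, C)
  "CGCGTGAT" → prefix "CG" already present; 6 new (C, G, T, G, A, T)
  "TCAGA" → 5 new (T, C, A, G, A)
  "GTAC" → prefix "GTAC" already present; 0 new (none)
Total nodes = 5 + 6 + 8 + 3 + 5 + 5 + 2 + 2 + 6 + 2 + 3 + 6 + 5 + 0 = 58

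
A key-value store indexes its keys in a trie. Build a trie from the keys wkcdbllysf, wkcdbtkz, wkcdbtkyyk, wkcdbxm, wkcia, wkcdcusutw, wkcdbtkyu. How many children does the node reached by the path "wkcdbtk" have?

2

The children of the "wkcdbtk" node are the distinct next characters among strings starting with "wkcdbtk".
Distinct next characters after "wkcdbtk": y, z.
That node has 2 child edges.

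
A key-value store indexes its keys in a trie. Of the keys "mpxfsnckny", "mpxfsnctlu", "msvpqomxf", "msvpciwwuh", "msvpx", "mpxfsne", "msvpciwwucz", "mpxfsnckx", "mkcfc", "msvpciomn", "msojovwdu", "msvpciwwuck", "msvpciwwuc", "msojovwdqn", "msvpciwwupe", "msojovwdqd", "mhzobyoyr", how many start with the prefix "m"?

17

Filter for entries beginning with "m":
Words under "m": mhzobyoyr, mkcfc, mpxfsnckny, mpxfsnckx, mpxfsnctlu, mpxfsne, msojovwdqd, msojovwdqn, msojovwdu, msvpciomn, msvpciwwuc, msvpciwwuck, msvpciwwucz, msvpciwwuh, msvpciwwupe, msvpqomxf, msvpx
Count: 17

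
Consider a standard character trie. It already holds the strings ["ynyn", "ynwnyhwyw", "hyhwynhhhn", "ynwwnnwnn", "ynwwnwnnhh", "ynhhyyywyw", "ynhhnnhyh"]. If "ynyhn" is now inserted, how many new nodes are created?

2

Walking "ynyhn" from the root, the first 3 characters ("yny") follow existing edges; "h" is the first miss.
So 5 − 3 = 2 new nodes.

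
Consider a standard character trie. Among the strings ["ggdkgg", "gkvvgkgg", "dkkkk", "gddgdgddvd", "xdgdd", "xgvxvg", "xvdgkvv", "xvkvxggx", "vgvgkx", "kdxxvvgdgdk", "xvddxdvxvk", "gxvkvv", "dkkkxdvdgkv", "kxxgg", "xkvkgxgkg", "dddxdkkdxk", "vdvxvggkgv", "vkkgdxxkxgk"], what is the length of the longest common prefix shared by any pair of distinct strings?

The deepest shared node is where two words last agree before diverging.
e.g. "dkkkk" and "dkkkxdvdgkv" share the prefix "dkkk" of length 4; no pair shares a longer one.
Longest shared-prefix length: 4

4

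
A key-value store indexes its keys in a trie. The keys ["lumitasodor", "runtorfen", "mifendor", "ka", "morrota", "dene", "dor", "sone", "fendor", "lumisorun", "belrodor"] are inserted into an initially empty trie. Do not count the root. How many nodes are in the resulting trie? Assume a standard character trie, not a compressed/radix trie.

Count nodes per top-level branch (shared prefixes stored once):
  'b'-branch (belrodor): 8 nodes
  'd'-branch (dene, dor): 6 nodes
  'f'-branch (fendor): 6 nodes
  'k'-branch (ka): 2 nodes
  'l'-branch (lumisorun, lumitasodor): 16 nodes
  'm'-branch (mifendor, morrota): 14 nodes
  'r'-branch (runtorfen): 9 nodes
  's'-branch (sone): 4 nodes
Sum: 65

65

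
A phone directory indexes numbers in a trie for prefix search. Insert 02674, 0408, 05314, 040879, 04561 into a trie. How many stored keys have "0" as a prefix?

5

Traverse to the node for "0", then collect every word in that subtree.
Words under "0": 02674, 0408, 040879, 04561, 05314
Count: 5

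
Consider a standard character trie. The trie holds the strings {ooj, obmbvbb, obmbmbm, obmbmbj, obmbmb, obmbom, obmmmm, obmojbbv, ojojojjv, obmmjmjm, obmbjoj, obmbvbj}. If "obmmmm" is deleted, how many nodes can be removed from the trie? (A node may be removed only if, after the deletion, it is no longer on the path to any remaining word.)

Walk "obmmmm" from the leaf back toward the root, removing each node that no remaining word uses.
The suffix "mm" (2 nodes) is used only by "obmmmm"; the node for "obmm" still has the child "j", so pruning stops there.
Nodes removed: 2

2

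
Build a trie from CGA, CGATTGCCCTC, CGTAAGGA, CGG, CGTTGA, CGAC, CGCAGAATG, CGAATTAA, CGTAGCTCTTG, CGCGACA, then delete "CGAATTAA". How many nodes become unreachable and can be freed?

5

After clearing the end-marker at "CGAATTAA", prune upward until reaching a node still needed by another word.
The suffix "ATTAA" (5 nodes) is used only by "CGAATTAA"; the node for "CGA" still has the child "T", so pruning stops there.
Nodes removed: 5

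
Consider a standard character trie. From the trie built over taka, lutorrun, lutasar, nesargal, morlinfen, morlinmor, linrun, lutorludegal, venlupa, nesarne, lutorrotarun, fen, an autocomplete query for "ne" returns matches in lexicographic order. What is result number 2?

nesarne

DFS of the "ne" subtree visits, in order: "nesargal", "nesarne"
Position 2: nesarne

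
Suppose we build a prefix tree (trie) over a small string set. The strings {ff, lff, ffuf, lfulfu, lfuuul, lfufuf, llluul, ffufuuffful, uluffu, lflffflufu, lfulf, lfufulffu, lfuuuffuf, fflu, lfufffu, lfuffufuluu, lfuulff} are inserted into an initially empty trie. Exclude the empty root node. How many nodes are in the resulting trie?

65

Trace insertions, counting only characters that open a new branch:
  "ff" → 2 new (f, f)
  "lff" → 3 new (l, f, f)
  "ffuf" → prefix "ff" already present; 2 new (u, f)
  "lfulfu" → prefix "lf" already present; 4 new (u, l, f, u)
  "lfuuul" → prefix "lfu" already present; 3 new (u, u, l)
  "lfufuf" → prefix "lfu" already present; 3 new (f, u, f)
  "llluul" → prefix "l" already present; 5 new (l, l, u, u, l)
  "ffufuuffful" → prefix "ffuf" already present; 7 new (u, u, f, f, f, u, l)
  "uluffu" → 6 new (u, l, u, f, f, u)
  "lflffflufu" → prefix "lf" already present; 8 new (l, f, f, f, l, u, f, u)
  "lfulf" → prefix "lfulf" already present; 0 new (none)
  "lfufulffu" → prefix "lfufu" already present; 4 new (l, f, f, u)
  "lfuuuffuf" → prefix "lfuuu" already present; 4 new (f, f, u, f)
  "fflu" → prefix "ff" already present; 2 new (l, u)
  "lfufffu" → prefix "lfuf" already present; 3 new (f, f, u)
  "lfuffufuluu" → prefix "lfuff" already present; 6 new (u, f, u, l, u, u)
  "lfuulff" → prefix "lfuu" already present; 3 new (l, f, f)
Total nodes = 2 + 3 + 2 + 4 + 3 + 3 + 5 + 7 + 6 + 8 + 0 + 4 + 4 + 2 + 3 + 6 + 3 = 65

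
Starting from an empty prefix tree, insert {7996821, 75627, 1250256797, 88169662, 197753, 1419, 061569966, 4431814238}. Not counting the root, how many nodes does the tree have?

Insert word by word; a character creates a node only if that edge doesn't already exist:
  "7996821" → 7 new (7, 9, 9, 6, 8, 2, 1)
  "75627" → prefix "7" already present; 4 new (5, 6, 2, 7)
  "1250256797" → 10 new (1, 2, 5, 0, 2, 5, 6, 7, 9, 7)
  "88169662" → 8 new (8, 8, 1, 6, 9, 6, 6, 2)
  "197753" → prefix "1" already present; 5 new (9, 7, 7, 5, 3)
  "1419" → prefix "1" already present; 3 new (4, 1, 9)
  "061569966" → 9 new (0, 6, 1, 5, 6, 9, 9, 6, 6)
  "4431814238" → 10 new (4, 4, 3, 1, 8, 1, 4, 2, 3, 8)
Total nodes = 7 + 4 + 10 + 8 + 5 + 3 + 9 + 10 = 56

56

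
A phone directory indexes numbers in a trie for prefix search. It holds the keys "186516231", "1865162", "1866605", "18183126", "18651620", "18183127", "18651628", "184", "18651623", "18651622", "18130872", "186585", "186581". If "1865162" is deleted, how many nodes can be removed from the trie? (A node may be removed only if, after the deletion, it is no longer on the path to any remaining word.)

0

A node on "1865162"'s path can go only if nothing else ends at it or branches off below it.
Every node on "1865162" is still needed (e.g. by "186516231"), so nothing is freed.
Nodes removed: 0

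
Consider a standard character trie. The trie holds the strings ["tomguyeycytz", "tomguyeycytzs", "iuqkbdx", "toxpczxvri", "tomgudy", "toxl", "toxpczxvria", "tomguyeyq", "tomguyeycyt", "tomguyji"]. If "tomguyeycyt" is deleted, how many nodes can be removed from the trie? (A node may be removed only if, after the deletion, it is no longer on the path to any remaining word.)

Walk "tomguyeycyt" from the leaf back toward the root, removing each node that no remaining word uses.
Every node on "tomguyeycyt" is still needed (e.g. by "tomguyeycytz"), so nothing is freed.
Nodes removed: 0

0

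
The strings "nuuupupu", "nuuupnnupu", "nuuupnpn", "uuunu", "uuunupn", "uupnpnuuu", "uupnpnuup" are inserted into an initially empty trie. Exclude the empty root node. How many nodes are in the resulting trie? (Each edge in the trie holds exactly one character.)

Trace insertions, counting only characters that open a new branch:
  "nuuupupu" → 8 new (n, u, u, u, p, u, p, u)
  "nuuupnnupu" → prefix "nuuup" already present; 5 new (n, n, u, p, u)
  "nuuupnpn" → prefix "nuuupn" already present; 2 new (p, n)
  "uuunu" → 5 new (u, u, u, n, u)
  "uuunupn" → prefix "uuunu" already present; 2 new (p, n)
  "uupnpnuuu" → prefix "uu" already present; 7 new (p, n, p, n, u, u, u)
  "uupnpnuup" → prefix "uupnpnuu" already present; 1 new (p)
Total nodes = 8 + 5 + 2 + 5 + 2 + 7 + 1 = 30

30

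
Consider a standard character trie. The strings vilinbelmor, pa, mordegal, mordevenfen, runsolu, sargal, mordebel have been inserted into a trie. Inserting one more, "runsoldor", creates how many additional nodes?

The longest prefix of "runsoldor" already in the trie is "runsol" (length 6).
So 9 − 6 = 3 new nodes.

3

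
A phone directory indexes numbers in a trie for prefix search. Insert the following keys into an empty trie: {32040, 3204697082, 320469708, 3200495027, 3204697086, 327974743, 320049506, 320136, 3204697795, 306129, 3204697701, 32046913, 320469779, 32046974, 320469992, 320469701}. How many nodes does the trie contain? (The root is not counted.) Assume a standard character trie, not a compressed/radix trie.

47

For each word, the new-node count is its length minus the longest prefix already in the trie:
  "32040" → 5 new (3, 2, 0, 4, 0)
  "3204697082" → prefix "3204" already present; 6 new (6, 9, 7, 0, 8, 2)
  "320469708" → prefix "320469708" already present; 0 new (none)
  "3200495027" → prefix "320" already present; 7 new (0, 4, 9, 5, 0, 2, 7)
  "3204697086" → prefix "320469708" already present; 1 new (6)
  "327974743" → prefix "32" already present; 7 new (7, 9, 7, 4, 7, 4, 3)
  "320049506" → prefix "32004950" already present; 1 new (6)
  "320136" → prefix "320" already present; 3 new (1, 3, 6)
  "3204697795" → prefix "3204697" already present; 3 new (7, 9, 5)
  "306129" → prefix "3" already present; 5 new (0, 6, 1, 2, 9)
  "3204697701" → prefix "32046977" already present; 2 new (0, 1)
  "32046913" → prefix "320469" already present; 2 new (1, 3)
  "320469779" → prefix "320469779" already present; 0 new (none)
  "32046974" → prefix "3204697" already present; 1 new (4)
  "320469992" → prefix "320469" already present; 3 new (9, 9, 2)
  "320469701" → prefix "32046970" already present; 1 new (1)
Total nodes = 5 + 6 + 0 + 7 + 1 + 7 + 1 + 3 + 3 + 5 + 2 + 2 + 0 + 1 + 3 + 1 = 47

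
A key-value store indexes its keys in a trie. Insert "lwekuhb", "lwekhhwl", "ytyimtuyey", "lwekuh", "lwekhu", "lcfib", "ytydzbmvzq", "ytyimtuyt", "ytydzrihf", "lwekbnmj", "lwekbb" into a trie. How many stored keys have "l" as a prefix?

7

Walk to "l"; the words in its subtree are exactly those with that prefix.
Matches: "lcfib", "lwekbb", "lwekbnmj", "lwekhhwl", "lwekhu", "lwekuh", "lwekuhb"
Count: 7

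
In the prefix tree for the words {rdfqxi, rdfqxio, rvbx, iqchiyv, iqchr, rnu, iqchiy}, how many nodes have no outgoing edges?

5

Leaves are exactly the stored words that no other stored word extends.
Those words: "iqchiyv", "iqchr", "rdfqxio", "rnu", "rvbx"
Leaf count: 5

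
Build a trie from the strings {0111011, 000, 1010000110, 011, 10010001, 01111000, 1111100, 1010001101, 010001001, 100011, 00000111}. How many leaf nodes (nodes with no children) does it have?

Leaves are exactly the stored words that no other stored word extends.
Those words: "00000111", "010001001", "0111011", "01111000", "100011", "10010001", "1010000110", "1010001101", "1111100"
Leaf count: 9

9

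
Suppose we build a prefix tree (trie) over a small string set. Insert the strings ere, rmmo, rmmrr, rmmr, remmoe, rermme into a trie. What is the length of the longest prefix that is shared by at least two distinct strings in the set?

Equivalently: take the maximum, over all pairs, of their longest common prefix length.
"rmmr" and "rmmrr" agree on "rmmr" (4 characters) before diverging; nothing deeper is shared.
Longest shared-prefix length: 4

4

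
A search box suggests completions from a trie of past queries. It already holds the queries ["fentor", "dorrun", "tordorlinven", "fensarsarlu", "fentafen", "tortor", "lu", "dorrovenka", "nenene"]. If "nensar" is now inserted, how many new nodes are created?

3

Walking "nensar" from the root, the first 3 characters ("nen") follow existing edges; "s" is the first miss.
So 6 − 3 = 3 new nodes.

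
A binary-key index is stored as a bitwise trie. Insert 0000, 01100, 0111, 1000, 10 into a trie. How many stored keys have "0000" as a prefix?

Traverse to the node for "0000", then collect every word in that subtree.
Matches: "0000"
Count: 1

1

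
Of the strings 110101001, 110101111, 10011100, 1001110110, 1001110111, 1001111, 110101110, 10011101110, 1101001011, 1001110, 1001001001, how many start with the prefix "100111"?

6

Filter for entries beginning with "100111":
Words under "100111": 1001110, 10011100, 1001110110, 1001110111, 10011101110, 1001111
Count: 6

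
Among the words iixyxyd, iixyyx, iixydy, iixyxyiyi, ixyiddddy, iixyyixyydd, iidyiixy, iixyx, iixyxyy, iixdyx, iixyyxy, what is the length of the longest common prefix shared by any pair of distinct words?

6

Look for the deepest trie node that still has at least two words in its subtree.
"iixyxyd" and "iixyxyiyi" agree on "iixyxy" (6 characters) before diverging; nothing deeper is shared.
Longest shared-prefix length: 6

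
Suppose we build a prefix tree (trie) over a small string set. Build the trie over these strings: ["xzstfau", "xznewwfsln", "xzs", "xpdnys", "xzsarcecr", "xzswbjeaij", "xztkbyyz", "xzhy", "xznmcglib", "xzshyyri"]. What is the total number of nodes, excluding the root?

Trace insertions, counting only characters that open a new branch:
  "xzstfau" → 7 new (x, z, s, t, f, a, u)
  "xznewwfsln" → prefix "xz" already present; 8 new (n, e, w, w, f, s, l, n)
  "xzs" → prefix "xzs" already present; 0 new (none)
  "xpdnys" → prefix "x" already present; 5 new (p, d, n, y, s)
  "xzsarcecr" → prefix "xzs" already present; 6 new (a, r, c, e, c, r)
  "xzswbjeaij" → prefix "xzs" already present; 7 new (w, b, j, e, a, i, j)
  "xztkbyyz" → prefix "xz" already present; 6 new (t, k, b, y, y, z)
  "xzhy" → prefix "xz" already present; 2 new (h, y)
  "xznmcglib" → prefix "xzn" already present; 6 new (m, c, g, l, i, b)
  "xzshyyri" → prefix "xzs" already present; 5 new (h, y, y, r, i)
Total nodes = 7 + 8 + 0 + 5 + 6 + 7 + 6 + 2 + 6 + 5 = 52

52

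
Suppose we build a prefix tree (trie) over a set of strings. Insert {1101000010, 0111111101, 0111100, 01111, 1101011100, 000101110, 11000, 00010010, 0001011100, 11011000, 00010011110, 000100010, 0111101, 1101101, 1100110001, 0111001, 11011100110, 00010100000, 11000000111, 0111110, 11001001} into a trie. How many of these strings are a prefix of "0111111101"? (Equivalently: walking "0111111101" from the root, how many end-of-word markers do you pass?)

2

Traverse "0111111101" character by character; count nodes along the way that are marked as word ends.
Prefixes of the query that are stored words: "01111", "0111111101"
Count: 2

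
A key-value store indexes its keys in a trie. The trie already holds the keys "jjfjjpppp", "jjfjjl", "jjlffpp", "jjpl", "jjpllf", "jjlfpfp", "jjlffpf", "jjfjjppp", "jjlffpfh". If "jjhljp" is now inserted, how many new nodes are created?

The longest prefix of "jjhljp" already in the trie is "jj" (length 2).
Each of the 4 remaining characters creates one node.

4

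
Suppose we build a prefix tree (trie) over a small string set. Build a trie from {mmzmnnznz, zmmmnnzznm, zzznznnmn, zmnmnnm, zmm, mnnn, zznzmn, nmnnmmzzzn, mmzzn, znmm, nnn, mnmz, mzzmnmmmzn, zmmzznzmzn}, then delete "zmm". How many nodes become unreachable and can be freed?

0

Walk "zmm" from the leaf back toward the root, removing each node that no remaining word uses.
Every node on "zmm" is still needed (e.g. by "zmmmnnzznm"), so nothing is freed.
Nodes removed: 0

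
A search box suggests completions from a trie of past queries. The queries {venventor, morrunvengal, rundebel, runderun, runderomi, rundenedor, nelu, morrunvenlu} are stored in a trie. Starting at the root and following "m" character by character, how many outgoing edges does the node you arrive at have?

Follow the path "m" to its node, then look at its outgoing edges.
Characters that immediately follow "m" among the stored strings: {o}.
That node has 1 child edge.

1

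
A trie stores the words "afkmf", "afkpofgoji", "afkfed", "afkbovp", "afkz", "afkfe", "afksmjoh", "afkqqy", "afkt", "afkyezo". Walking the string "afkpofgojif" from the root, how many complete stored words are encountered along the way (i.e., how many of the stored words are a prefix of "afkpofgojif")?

1

Check each prefix of "afkpofgojif" against the stored set — each match is an end-marker on the path.
Prefixes of the query that are stored words: "afkpofgoji"
Count: 1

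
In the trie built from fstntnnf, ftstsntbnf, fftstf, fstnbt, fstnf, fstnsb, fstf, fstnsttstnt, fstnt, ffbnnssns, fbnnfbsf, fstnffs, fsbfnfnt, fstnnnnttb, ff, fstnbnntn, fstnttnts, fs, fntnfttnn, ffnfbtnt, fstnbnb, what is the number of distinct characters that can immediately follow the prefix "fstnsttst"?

1

Walk "fstnsttst" from the root, arriving at one node.
Distinct next characters after "fstnsttst": n.
That node has 1 child edge.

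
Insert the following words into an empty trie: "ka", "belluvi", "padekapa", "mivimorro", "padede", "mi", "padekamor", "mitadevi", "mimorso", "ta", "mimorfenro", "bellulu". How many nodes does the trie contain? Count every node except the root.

51

For each word, the new-node count is its length minus the longest prefix already in the trie:
  "ka" → 2 new (k, a)
  "belluvi" → 7 new (b, e, l, l, u, v, i)
  "padekapa" → 8 new (p, a, d, e, k, a, p, a)
  "mivimorro" → 9 new (m, i, v, i, m, o, r, r, o)
  "padede" → prefix "pade" already present; 2 new (d, e)
  "mi" → prefix "mi" already present; 0 new (none)
  "padekamor" → prefix "padeka" already present; 3 new (m, o, r)
  "mitadevi" → prefix "mi" already present; 6 new (t, a, d, e, v, i)
  "mimorso" → prefix "mi" already present; 5 new (m, o, r, s, o)
  "ta" → 2 new (t, a)
  "mimorfenro" → prefix "mimor" already present; 5 new (f, e, n, r, o)
  "bellulu" → prefix "bellu" already present; 2 new (l, u)
Total nodes = 2 + 7 + 8 + 9 + 2 + 0 + 3 + 6 + 5 + 2 + 5 + 2 = 51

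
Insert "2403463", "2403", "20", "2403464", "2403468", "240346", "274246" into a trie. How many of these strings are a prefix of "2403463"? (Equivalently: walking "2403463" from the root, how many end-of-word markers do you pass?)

Traverse "2403463" character by character; count nodes along the way that are marked as word ends.
Prefixes of the query that are stored words: "2403", "240346", "2403463"
Count: 3

3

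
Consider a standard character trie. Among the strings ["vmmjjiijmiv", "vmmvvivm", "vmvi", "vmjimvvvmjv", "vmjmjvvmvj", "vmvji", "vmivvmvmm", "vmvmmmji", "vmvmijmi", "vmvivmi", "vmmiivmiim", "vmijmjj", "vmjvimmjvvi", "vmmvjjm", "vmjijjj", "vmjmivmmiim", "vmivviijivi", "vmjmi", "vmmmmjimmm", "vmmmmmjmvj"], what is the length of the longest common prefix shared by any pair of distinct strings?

5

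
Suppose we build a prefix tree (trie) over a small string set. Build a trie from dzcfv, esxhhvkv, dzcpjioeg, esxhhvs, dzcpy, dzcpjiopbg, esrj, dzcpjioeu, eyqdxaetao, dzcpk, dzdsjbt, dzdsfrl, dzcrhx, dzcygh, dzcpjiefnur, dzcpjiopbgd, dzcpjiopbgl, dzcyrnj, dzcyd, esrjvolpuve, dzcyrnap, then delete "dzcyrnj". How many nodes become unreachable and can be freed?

1

A node on "dzcyrnj"'s path can go only if nothing else ends at it or branches off below it.
The suffix "j" (1 node) is used only by "dzcyrnj"; the node for "dzcyrn" still has the child "a", so pruning stops there.
Nodes removed: 1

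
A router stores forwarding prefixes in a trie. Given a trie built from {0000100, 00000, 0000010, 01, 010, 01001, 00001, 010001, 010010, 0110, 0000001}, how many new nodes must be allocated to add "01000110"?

"010001" is already a path in the trie; the remaining "10" must be added.
Each of the 2 remaining characters creates one node.

2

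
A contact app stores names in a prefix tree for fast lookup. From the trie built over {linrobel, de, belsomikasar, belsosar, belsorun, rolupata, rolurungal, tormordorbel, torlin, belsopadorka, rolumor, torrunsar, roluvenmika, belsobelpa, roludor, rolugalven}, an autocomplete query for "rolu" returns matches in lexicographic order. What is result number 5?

Words with prefix "rolu", in lexicographic order: "roludor", "rolugalven", "rolumor", "rolupata", "rolurungal", "roluvenmika"
The 5th is rolurungal.

rolurungal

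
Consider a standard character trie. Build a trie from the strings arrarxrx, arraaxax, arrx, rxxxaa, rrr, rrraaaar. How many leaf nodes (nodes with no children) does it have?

A leaf is a node with no children — equivalently, the end of a word that is not a proper prefix of any other stored word.
Those words: "arraaxax", "arrarxrx", "arrx", "rrraaaar", "rxxxaa"
Leaf count: 5

5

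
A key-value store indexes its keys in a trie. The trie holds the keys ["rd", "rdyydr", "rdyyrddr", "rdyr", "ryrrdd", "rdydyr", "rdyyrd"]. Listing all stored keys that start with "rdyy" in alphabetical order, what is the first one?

rdyydr

Words with prefix "rdyy", in lexicographic order: "rdyydr", "rdyyrd", "rdyyrddr"
Position 1: rdyydr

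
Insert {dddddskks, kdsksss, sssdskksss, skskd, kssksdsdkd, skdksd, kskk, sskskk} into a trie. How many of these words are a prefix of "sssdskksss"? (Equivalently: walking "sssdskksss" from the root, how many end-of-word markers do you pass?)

Walk "sssdskksss" from the root; an end-of-word marker is hit whenever a stored word is a prefix of "sssdskksss".
Prefixes of the query that are stored words: "sssdskksss"
Count: 1

1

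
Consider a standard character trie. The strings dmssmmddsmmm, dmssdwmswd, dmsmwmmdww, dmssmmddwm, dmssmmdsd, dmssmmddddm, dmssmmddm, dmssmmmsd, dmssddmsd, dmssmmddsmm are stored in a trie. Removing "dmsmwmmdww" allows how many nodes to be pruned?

After clearing the end-marker at "dmsmwmmdww", prune upward until reaching a node still needed by another word.
The suffix "mwmmdww" (7 nodes) is used only by "dmsmwmmdww"; the node for "dms" still has the child "s", so pruning stops there.
Nodes removed: 7

7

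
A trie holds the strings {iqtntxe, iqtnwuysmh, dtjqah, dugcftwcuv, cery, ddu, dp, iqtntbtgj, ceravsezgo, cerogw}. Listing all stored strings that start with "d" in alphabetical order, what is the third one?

Filter for "d…" and sort: "ddu", "dp", "dtjqah", "dugcftwcuv"
The 3rd is dtjqah.

dtjqah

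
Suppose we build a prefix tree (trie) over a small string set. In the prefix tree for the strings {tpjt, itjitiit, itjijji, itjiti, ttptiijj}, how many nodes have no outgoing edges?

A leaf is a node with no children — equivalently, the end of a word that is not a proper prefix of any other stored word.
Those words: "itjijji", "itjitiit", "tpjt", "ttptiijj"
Leaf count: 4

4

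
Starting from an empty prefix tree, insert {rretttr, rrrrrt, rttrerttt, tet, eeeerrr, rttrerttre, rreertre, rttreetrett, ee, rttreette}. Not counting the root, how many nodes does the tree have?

Trace insertions, counting only characters that open a new branch:
  "rretttr" → 7 new (r, r, e, t, t, t, r)
  "rrrrrt" → prefix "rr" already present; 4 new (r, r, r, t)
  "rttrerttt" → prefix "r" already present; 8 new (t, t, r, e, r, t, t, t)
  "tet" → 3 new (t, e, t)
  "eeeerrr" → 7 new (e, e, e, e, r, r, r)
  "rttrerttre" → prefix "rttrertt" already present; 2 new (r, e)
  "rreertre" → prefix "rre" already present; 5 new (e, r, t, r, e)
  "rttreetrett" → prefix "rttre" already present; 6 new (e, t, r, e, t, t)
  "ee" → prefix "ee" already present; 0 new (none)
  "rttreette" → prefix "rttreet" already present; 2 new (t, e)
Total nodes = 7 + 4 + 8 + 3 + 7 + 2 + 5 + 6 + 0 + 2 = 44

44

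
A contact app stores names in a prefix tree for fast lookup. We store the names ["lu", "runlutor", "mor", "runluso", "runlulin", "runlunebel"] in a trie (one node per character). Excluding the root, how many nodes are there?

23

Insert word by word; a character creates a node only if that edge doesn't already exist:
  "lu" → 2 new (l, u)
  "runlutor" → 8 new (r, u, n, l, u, t, o, r)
  "mor" → 3 new (m, o, r)
  "runluso" → prefix "runlu" already present; 2 new (s, o)
  "runlulin" → prefix "runlu" already present; 3 new (l, i, n)
  "runlunebel" → prefix "runlu" already present; 5 new (n, e, b, e, l)
Total nodes = 2 + 8 + 3 + 2 + 3 + 5 = 23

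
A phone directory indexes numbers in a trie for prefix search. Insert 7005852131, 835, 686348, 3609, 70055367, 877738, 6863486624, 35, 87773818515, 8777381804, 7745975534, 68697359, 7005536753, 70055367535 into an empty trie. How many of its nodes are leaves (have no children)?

A leaf is a node with no children — equivalently, the end of a word that is not a proper prefix of any other stored word.
Those words: "35", "3609", "6863486624", "68697359", "70055367535", "7005852131", "7745975534", "835", "8777381804", "87773818515"
Leaf count: 10

10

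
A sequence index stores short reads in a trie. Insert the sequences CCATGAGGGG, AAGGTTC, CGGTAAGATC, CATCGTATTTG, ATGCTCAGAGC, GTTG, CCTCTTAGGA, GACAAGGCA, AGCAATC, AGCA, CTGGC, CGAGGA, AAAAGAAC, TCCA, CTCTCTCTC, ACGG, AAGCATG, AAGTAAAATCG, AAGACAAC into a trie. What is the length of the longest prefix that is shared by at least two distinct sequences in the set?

Equivalently: take the maximum, over all pairs, of their longest common prefix length.
"AGCA" and "AGCAATC" agree on "AGCA" (4 characters) before diverging; nothing deeper is shared.
Longest shared-prefix length: 4

4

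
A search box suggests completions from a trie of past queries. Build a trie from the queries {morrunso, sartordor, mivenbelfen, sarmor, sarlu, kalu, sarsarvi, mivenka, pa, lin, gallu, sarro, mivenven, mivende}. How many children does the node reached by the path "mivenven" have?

The children of the "mivenven" node are the distinct next characters among strings starting with "mivenven".
No stored string extends past "mivenven".
That node has 0 child edges.

0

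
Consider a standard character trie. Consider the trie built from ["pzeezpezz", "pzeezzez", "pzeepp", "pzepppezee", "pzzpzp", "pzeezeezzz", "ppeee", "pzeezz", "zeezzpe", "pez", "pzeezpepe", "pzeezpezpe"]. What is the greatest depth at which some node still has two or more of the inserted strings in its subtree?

The deepest shared node is where two words last agree before diverging.
e.g. "pzeezpezpe" and "pzeezpezz" share the prefix "pzeezpez" of length 8; no pair shares a longer one.
Longest shared-prefix length: 8

8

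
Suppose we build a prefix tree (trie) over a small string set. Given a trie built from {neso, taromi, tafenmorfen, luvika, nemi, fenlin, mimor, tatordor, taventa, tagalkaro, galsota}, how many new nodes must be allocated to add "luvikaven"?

Walking "luvikaven" from the root, the first 6 characters ("luvika") follow existing edges; "v" is the first miss.
So 9 − 6 = 3 new nodes.

3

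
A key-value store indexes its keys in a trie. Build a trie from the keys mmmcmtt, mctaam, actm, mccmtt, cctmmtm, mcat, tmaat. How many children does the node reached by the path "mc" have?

3

Walk "mc" from the root, arriving at one node.
Distinct next characters after "mc": a, c, t.
That node has 3 child edges.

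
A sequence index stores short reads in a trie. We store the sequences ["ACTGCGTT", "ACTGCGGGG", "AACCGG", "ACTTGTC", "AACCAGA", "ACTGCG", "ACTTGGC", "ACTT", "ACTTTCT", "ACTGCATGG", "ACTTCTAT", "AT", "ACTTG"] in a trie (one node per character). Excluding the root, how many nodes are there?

37

Insert word by word; a character creates a node only if that edge doesn't already exist:
  "ACTGCGTT" → 8 new (A, C, T, G, C, G, T, T)
  "ACTGCGGGG" → prefix "ACTGCG" already present; 3 new (G, G, G)
  "AACCGG" → prefix "A" already present; 5 new (A, C, C, G, G)
  "ACTTGTC" → prefix "ACT" already present; 4 new (T, G, T, C)
  "AACCAGA" → prefix "AACC" already present; 3 new (A, G, A)
  "ACTGCG" → prefix "ACTGCG" already present; 0 new (none)
  "ACTTGGC" → prefix "ACTTG" already present; 2 new (G, C)
  "ACTT" → prefix "ACTT" already present; 0 new (none)
  "ACTTTCT" → prefix "ACTT" already present; 3 new (T, C, T)
  "ACTGCATGG" → prefix "ACTGC" already present; 4 new (A, T, G, G)
  "ACTTCTAT" → prefix "ACTT" already present; 4 new (C, T, A, T)
  "AT" → prefix "A" already present; 1 new (T)
  "ACTTG" → prefix "ACTTG" already present; 0 new (none)
Total nodes = 8 + 3 + 5 + 4 + 3 + 0 + 2 + 0 + 3 + 4 + 4 + 1 + 0 = 37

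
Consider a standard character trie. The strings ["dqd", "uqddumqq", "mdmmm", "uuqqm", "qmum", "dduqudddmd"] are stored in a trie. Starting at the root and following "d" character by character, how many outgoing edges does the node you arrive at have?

Follow the path "d" to its node, then look at its outgoing edges.
Distinct next characters after "d": d, q.
That node has 2 child edges.

2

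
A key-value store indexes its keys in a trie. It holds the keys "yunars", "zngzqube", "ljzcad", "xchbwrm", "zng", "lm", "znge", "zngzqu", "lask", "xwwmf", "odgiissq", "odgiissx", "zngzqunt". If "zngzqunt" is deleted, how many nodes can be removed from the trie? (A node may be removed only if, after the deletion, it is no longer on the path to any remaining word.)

2

A node on "zngzqunt"'s path can go only if nothing else ends at it or branches off below it.
The suffix "nt" (2 nodes) is used only by "zngzqunt"; the node for "zngzqu" still has the child "b", so pruning stops there.
Nodes removed: 2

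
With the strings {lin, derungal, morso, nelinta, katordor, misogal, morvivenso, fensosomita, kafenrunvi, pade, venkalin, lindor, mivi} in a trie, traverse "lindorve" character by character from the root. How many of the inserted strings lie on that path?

2

Check each prefix of "lindorve" against the stored set — each match is an end-marker on the path.
Prefixes of the query that are stored words: "lin", "lindor"
Count: 2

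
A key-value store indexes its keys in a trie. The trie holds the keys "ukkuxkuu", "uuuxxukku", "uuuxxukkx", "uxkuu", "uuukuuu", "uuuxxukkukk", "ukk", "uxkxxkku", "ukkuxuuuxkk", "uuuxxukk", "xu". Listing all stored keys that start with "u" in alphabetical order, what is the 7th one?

Filter for "u…" and sort: "ukk", "ukkuxkuu", "ukkuxuuuxkk", "uuukuuu", "uuuxxukk", "uuuxxukku", "uuuxxukkukk", "uuuxxukkx", "uxkuu", "uxkxxkku"
Position 7: uuuxxukkukk

uuuxxukkukk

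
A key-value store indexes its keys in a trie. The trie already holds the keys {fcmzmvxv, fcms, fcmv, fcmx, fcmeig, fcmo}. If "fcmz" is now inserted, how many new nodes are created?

0

Every character of "fcmz" already lies on an existing path (it is a prefix of some stored word).
No new nodes are needed: 0.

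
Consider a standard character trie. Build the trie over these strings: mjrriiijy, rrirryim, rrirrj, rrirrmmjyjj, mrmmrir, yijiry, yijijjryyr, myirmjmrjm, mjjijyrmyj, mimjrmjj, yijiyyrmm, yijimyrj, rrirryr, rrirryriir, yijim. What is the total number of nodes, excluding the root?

79

Count nodes per top-level branch (shared prefixes stored once):
  'm'-branch (mimjrmjj, mjjijyrmyj, mjrriiijy, mrmmrir, myirmjmrjm): 39 nodes
  'r'-branch (rrirrj, rrirrmmjyjj, rrirryim, rrirryr, rrirryriir): 19 nodes
  'y'-branch (yijijjryyr, yijim, yijimyrj, yijiry, yijiyyrmm): 21 nodes
Sum: 79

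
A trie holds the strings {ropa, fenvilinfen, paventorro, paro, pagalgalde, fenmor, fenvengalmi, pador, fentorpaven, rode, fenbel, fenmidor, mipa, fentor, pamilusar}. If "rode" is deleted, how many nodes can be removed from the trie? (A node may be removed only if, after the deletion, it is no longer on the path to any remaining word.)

Walk "rode" from the leaf back toward the root, removing each node that no remaining word uses.
The suffix "de" (2 nodes) is used only by "rode"; the node for "ro" still has the child "p", so pruning stops there.
Nodes removed: 2

2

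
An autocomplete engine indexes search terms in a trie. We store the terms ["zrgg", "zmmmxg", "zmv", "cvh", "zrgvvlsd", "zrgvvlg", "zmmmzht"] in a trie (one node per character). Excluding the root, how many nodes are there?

Count nodes per top-level branch (shared prefixes stored once):
  'c'-branch (cvh): 3 nodes
  'z'-branch (zmmmxg, zmmmzht, zmv, zrgg, zrgvvlg, zrgvvlsd): 19 nodes
Sum: 22

22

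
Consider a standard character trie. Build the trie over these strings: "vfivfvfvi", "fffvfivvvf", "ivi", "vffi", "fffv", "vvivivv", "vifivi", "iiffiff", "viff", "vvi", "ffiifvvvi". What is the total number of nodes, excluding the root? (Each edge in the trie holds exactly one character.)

49

Trace insertions, counting only characters that open a new branch:
  "vfivfvfvi" → 9 new (v, f, i, v, f, v, f, v, i)
  "fffvfivvvf" → 10 new (f, f, f, v, f, i, v, v, v, f)
  "ivi" → 3 new (i, v, i)
  "vffi" → prefix "vf" already present; 2 new (f, i)
  "fffv" → prefix "fffv" already present; 0 new (none)
  "vvivivv" → prefix "v" already present; 6 new (v, i, v, i, v, v)
  "vifivi" → prefix "v" already present; 5 new (i, f, i, v, i)
  "iiffiff" → prefix "i" already present; 6 new (i, f, f, i, f, f)
  "viff" → prefix "vif" already present; 1 new (f)
  "vvi" → prefix "vvi" already present; 0 new (none)
  "ffiifvvvi" → prefix "ff" already present; 7 new (i, i, f, v, v, v, i)
Total nodes = 9 + 10 + 3 + 2 + 0 + 6 + 5 + 6 + 1 + 0 + 7 = 49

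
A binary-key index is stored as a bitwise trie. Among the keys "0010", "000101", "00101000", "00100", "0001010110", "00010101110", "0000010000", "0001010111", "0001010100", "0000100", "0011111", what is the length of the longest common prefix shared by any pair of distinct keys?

Equivalently: take the maximum, over all pairs, of their longest common prefix length.
e.g. "0001010111" and "00010101110" share the prefix "0001010111" of length 10; no pair shares a longer one.
Longest shared-prefix length: 10

10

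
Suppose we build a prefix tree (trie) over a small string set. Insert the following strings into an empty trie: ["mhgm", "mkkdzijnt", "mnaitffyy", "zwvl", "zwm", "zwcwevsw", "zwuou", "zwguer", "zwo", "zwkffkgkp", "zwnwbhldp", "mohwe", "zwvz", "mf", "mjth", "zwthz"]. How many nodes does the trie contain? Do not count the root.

65

Trace insertions, counting only characters that open a new branch:
  "mhgm" → 4 new (m, h, g, m)
  "mkkdzijnt" → prefix "m" already present; 8 new (k, k, d, z, i, j, n, t)
  "mnaitffyy" → prefix "m" already present; 8 new (n, a, i, t, f, f, y, y)
  "zwvl" → 4 new (z, w, v, l)
  "zwm" → prefix "zw" already present; 1 new (m)
  "zwcwevsw" → prefix "zw" already present; 6 new (c, w, e, v, s, w)
  "zwuou" → prefix "zw" already present; 3 new (u, o, u)
  "zwguer" → prefix "zw" already present; 4 new (g, u, e, r)
  "zwo" → prefix "zw" already present; 1 new (o)
  "zwkffkgkp" → prefix "zw" already present; 7 new (k, f, f, k, g, k, p)
  "zwnwbhldp" → prefix "zw" already present; 7 new (n, w, b, h, l, d, p)
  "mohwe" → prefix "m" already present; 4 new (o, h, w, e)
  "zwvz" → prefix "zwv" already present; 1 new (z)
  "mf" → prefix "m" already present; 1 new (f)
  "mjth" → prefix "m" already present; 3 new (j, t, h)
  "zwthz" → prefix "zw" already present; 3 new (t, h, z)
Total nodes = 4 + 8 + 8 + 4 + 1 + 6 + 3 + 4 + 1 + 7 + 7 + 4 + 1 + 1 + 3 + 3 = 65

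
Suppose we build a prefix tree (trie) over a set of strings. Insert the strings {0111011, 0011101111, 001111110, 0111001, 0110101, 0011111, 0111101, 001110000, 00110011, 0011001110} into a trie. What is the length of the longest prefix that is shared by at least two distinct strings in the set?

Equivalently: take the maximum, over all pairs, of their longest common prefix length.
"00110011" and "0011001110" agree on "00110011" (8 characters) before diverging; nothing deeper is shared.
Longest shared-prefix length: 8

8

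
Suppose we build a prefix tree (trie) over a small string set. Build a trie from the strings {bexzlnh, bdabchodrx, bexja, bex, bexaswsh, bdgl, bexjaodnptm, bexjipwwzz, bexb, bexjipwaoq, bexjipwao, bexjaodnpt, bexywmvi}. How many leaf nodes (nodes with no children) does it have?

9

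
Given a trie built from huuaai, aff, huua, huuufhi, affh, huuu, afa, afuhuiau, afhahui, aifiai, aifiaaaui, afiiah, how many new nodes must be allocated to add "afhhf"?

2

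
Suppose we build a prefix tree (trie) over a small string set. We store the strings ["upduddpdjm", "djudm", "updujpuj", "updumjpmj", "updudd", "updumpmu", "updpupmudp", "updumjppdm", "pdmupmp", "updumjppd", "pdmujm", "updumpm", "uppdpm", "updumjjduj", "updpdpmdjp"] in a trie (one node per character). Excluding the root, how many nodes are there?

For each word, the new-node count is its length minus the longest prefix already in the trie:
  "upduddpdjm" → 10 new (u, p, d, u, d, d, p, d, j, m)
  "djudm" → 5 new (d, j, u, d, m)
  "updujpuj" → prefix "updu" already present; 4 new (j, p, u, j)
  "updumjpmj" → prefix "updu" already present; 5 new (m, j, p, m, j)
  "updudd" → prefix "updudd" already present; 0 new (none)
  "updumpmu" → prefix "updum" already present; 3 new (p, m, u)
  "updpupmudp" → prefix "upd" already present; 7 new (p, u, p, m, u, d, p)
  "updumjppdm" → prefix "updumjp" already present; 3 new (p, d, m)
  "pdmupmp" → 7 new (p, d, m, u, p, m, p)
  "updumjppd" → prefix "updumjppd" already present; 0 new (none)
  "pdmujm" → prefix "pdmu" already present; 2 new (j, m)
  "updumpm" → prefix "updumpm" already present; 0 new (none)
  "uppdpm" → prefix "up" already present; 4 new (p, d, p, m)
  "updumjjduj" → prefix "updumj" already present; 4 new (j, d, u, j)
  "updpdpmdjp" → prefix "updp" already present; 6 new (d, p, m, d, j, p)
Total nodes = 10 + 5 + 4 + 5 + 0 + 3 + 7 + 3 + 7 + 0 + 2 + 0 + 4 + 4 + 6 = 60

60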